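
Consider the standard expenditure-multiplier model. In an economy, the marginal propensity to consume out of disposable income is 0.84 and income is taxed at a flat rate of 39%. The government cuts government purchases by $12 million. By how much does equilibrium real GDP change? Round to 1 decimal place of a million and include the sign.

Expenditure multiplier = 1/(1 − c(1−t)) = 1/(1 − 0.84×0.61) = 1/0.4876 ≈ 2.051.
ΔY = k × ΔG = (−$12 million) / 0.4876 ≈ −$24.6 million.

−$24.6 million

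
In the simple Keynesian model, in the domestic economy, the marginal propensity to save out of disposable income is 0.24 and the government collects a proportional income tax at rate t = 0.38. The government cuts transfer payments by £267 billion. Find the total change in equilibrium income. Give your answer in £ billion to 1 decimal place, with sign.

MPC = 1 − MPS = 1 − 0.24 = 0.76.
The transfer change shifts disposable income by −£267 billion, so first-round consumption changes by c·ΔTR = 0.76 × (−£267 billion) = −£202.92 billion.
Expenditure multiplier = 1/(1 − c(1−t)) = 1/(1 − 0.76×0.62) = 1/0.5288 ≈ 1.891.
The transfer multiplier is c × k ≈ 1.437, so ΔY = k × (c·ΔTR) = (−£202.92 billion) / 0.5288 ≈ −£383.7 billion.

−£383.7 billion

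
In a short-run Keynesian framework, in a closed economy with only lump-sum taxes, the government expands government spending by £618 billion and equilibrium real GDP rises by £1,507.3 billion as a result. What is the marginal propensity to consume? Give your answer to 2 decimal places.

0.59

Implied spending multiplier k = ΔY/ΔG = 1,507.3/618 ≈ 2.439.
Since k = 1/(1 − MPC), MPC = 1 − 1/k = 1 − ΔG/ΔY = 1 − 618/1,507.3 ≈ 0.59.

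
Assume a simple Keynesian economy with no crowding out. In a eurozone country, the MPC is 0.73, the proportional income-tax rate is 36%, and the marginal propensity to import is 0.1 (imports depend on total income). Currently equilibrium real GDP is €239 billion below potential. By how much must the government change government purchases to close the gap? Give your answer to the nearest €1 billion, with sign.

Spending multiplier = 1/(1 − c(1−t) + m) = 1/(1 − 0.73×0.64 + 0.1) = 1/0.6328 ≈ 1.58.
Need ΔY = +€239 billion, so ΔG = ΔY/k = (+€239 billion) × 0.6328 ≈ +€151 billion.
The government should increase government purchases by €151 billion.

+€151 billion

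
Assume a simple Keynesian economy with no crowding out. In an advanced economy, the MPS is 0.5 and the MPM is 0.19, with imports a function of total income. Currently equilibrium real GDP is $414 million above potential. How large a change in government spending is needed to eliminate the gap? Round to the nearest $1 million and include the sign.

MPC = 1 − MPS = 1 − 0.5 = 0.5.
Spending multiplier = 1/(1 − c + m) = 1/(1 − 0.5 + 0.19) = 1/0.69 ≈ 1.449.
Need ΔY = −$414 million, so ΔG = ΔY/k = (−$414 million) × 0.69 ≈ −$286 million.
The government should cut government spending by $286 million.

−$286 million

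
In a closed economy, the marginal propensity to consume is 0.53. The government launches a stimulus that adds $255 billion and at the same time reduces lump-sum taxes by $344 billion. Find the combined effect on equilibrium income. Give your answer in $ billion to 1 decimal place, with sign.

+$930.5 billion

Expenditure multiplier = 1/(1 − MPC) = 1/(1 − 0.53) = 1/0.47 ≈ 2.128.
ΔG contributes k·ΔG = (+$255 billion) / 0.47 ≈ +$542.6 billion.
ΔT of −$344 billion changes first-round spending by −c·ΔT = +$182.32 billion, contributing k·(−c·ΔT) = (+$182.32 billion) / 0.47 ≈ +$387.9 billion.
Net ΔY = k(ΔG − c·ΔT) = (+$437.32 billion) / 0.47 ≈ +$930.5 billion.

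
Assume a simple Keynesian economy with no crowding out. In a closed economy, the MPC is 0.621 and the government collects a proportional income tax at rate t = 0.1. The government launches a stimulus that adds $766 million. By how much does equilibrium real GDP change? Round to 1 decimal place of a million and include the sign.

+$1,736.6 million

Expenditure multiplier = 1/(1 − c(1−t)) = 1/(1 − 0.621×0.9) = 1/0.4411 ≈ 2.267.
ΔY = k × ΔG = (+$766 million) / 0.4411 ≈ +$1,736.6 million.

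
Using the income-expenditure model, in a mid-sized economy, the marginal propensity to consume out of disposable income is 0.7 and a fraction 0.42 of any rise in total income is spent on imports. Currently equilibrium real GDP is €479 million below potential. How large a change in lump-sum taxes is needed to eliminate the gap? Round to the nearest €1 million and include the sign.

Spending multiplier = 1/(1 − c + m) = 1/(1 − 0.7 + 0.42) = 1/0.72 ≈ 1.389.
Tax multiplier = −c·k = −0.7/0.72 ≈ −0.972. Need ΔY = +€479 million, so ΔT = ΔY/(−c·k) = −(+€479 million) × 0.72 / 0.7 ≈ −€493 million.
The government should cut lump-sum taxes by €493 million.

−€493 million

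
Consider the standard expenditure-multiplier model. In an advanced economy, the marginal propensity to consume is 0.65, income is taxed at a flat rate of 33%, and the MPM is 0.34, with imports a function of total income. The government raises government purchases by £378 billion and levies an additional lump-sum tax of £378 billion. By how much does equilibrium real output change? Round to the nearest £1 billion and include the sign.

+£146 billion

Expenditure multiplier = 1/(1 − c(1−t) + m) = 1/(1 − 0.65×0.67 + 0.34) = 1/0.9045 ≈ 1.106.
ΔG contributes k·ΔG = (+£378 billion) / 0.9045 ≈ +£417.9 billion.
ΔT of +£378 billion changes first-round spending by −c·ΔT = −£245.7 billion, contributing k·(−c·ΔT) = (−£245.7 billion) / 0.9045 ≈ −£271.6 billion.
Net ΔY = k(ΔG − c·ΔT) = (+£132.3 billion) / 0.9045 ≈ +£146 billion.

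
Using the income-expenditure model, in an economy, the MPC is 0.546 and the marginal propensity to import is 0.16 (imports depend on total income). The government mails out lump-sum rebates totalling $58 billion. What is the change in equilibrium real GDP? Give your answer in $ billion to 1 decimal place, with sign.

+$51.6 billion

A lump-sum tax change of −$58 billion shifts disposable income by +$58 billion; first-round consumption changes by −c × ΔT = −0.546 × (−$58 billion) = +$31.668 billion.
Expenditure multiplier = 1/(1 − c + m) = 1/(1 − 0.546 + 0.16) = 1/0.614 ≈ 1.629.
The tax multiplier is −c × k ≈ −0.889, so ΔY = k × (−c·ΔT) = (+$31.668 billion) / 0.614 ≈ +$51.6 billion.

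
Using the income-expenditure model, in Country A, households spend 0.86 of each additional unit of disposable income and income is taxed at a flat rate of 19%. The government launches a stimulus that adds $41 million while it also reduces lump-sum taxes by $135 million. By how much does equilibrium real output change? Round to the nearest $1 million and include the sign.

+$518 million

Expenditure multiplier = 1/(1 − c(1−t)) = 1/(1 − 0.86×0.81) = 1/0.3034 ≈ 3.296.
ΔG contributes k·ΔG = (+$41 million) / 0.3034 ≈ +$135.1 million.
ΔT of −$135 million changes first-round spending by −c·ΔT = +$116.1 million, contributing k·(−c·ΔT) = (+$116.1 million) / 0.3034 ≈ +$382.7 million.
Net ΔY = k(ΔG − c·ΔT) = (+$157.1 million) / 0.3034 ≈ +$518 million.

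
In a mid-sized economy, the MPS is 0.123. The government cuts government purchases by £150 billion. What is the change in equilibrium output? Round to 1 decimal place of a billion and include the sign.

MPC = 1 − MPS = 1 − 0.123 = 0.877.
Expenditure multiplier = 1/(1 − MPC) = 1/(1 − 0.877) = 1/0.123 ≈ 8.13.
ΔY = k × ΔG = (−£150 billion) / 0.123 ≈ −£1,219.5 billion.

−£1,219.5 billion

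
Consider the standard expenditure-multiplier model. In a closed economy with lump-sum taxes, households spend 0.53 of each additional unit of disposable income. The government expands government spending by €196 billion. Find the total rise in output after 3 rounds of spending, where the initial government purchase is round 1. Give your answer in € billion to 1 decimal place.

€354.9 billion

Round 1 adds ΔG = €196 billion; each later round is MPC = 0.53 times the previous.
After 3 rounds: 196 + 103.88 + 55.0564 = ΔG·(1 − c^3)/(1 − c) = 196 × (1 − 0.148877)/0.47 ≈ €354.9 billion.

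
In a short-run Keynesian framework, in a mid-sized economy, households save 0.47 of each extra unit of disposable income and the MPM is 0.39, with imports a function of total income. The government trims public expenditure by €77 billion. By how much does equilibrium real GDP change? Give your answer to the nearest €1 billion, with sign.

MPC = 1 − MPS = 1 − 0.47 = 0.53.
Government-spending multiplier = 1/(1 − c + m) = 1/(1 − 0.53 + 0.39) = 1/0.86 ≈ 1.163.
ΔY = k × ΔG = (−€77 billion) / 0.86 ≈ −€90 billion.

−€90 billion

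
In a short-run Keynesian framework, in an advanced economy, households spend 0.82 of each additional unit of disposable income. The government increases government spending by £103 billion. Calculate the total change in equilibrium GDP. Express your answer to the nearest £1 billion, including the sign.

+£572 billion

Expenditure multiplier = 1/(1 − MPC) = 1/(1 − 0.82) = 1/0.18 ≈ 5.556.
ΔY = k × ΔG = (+£103 billion) / 0.18 ≈ +£572 billion.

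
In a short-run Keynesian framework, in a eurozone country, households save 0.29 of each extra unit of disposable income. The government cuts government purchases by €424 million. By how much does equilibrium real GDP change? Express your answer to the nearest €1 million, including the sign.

MPC = 1 − MPS = 1 − 0.29 = 0.71.
Spending multiplier = 1/(1 − MPC) = 1/(1 − 0.71) = 1/0.29 ≈ 3.448.
ΔY = k × ΔG = (−€424 million) / 0.29 ≈ −€1,462 million.

−€1,462 million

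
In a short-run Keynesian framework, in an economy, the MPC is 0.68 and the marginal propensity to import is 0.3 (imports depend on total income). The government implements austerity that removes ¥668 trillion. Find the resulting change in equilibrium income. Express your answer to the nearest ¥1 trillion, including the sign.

Spending multiplier = 1/(1 − c + m) = 1/(1 − 0.68 + 0.3) = 1/0.62 ≈ 1.613.
ΔY = k × ΔG = (−¥668 trillion) / 0.62 ≈ −¥1,077 trillion.

−¥1,077 trillion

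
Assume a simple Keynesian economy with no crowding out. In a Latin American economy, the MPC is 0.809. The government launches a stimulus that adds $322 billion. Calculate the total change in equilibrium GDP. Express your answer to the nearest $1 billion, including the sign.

+$1,686 billion

Spending multiplier = 1/(1 − MPC) = 1/(1 − 0.809) = 1/0.191 ≈ 5.236.
ΔY = k × ΔG = (+$322 billion) / 0.191 ≈ +$1,686 billion.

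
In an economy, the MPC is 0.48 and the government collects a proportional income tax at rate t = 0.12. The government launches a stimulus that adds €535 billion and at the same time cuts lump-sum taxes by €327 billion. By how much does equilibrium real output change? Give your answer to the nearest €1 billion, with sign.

Expenditure multiplier = 1/(1 − c(1−t)) = 1/(1 − 0.48×0.88) = 1/0.5776 ≈ 1.731.
ΔG contributes k·ΔG = (+€535 billion) / 0.5776 ≈ +€926.2 billion.
ΔT of −€327 billion changes first-round spending by −c·ΔT = +€156.96 billion, contributing k·(−c·ΔT) = (+€156.96 billion) / 0.5776 ≈ +€271.7 billion.
Net ΔY = k(ΔG − c·ΔT) = (+€691.96 billion) / 0.5776 ≈ +€1,198 billion.

+€1,198 billion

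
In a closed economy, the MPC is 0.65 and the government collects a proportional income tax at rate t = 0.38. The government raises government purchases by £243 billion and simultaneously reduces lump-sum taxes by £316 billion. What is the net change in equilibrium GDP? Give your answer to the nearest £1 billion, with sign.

+£751 billion

Expenditure multiplier = 1/(1 − c(1−t)) = 1/(1 − 0.65×0.62) = 1/0.597 ≈ 1.675.
ΔG contributes k·ΔG = (+£243 billion) / 0.597 ≈ +£407 billion.
ΔT of −£316 billion changes first-round spending by −c·ΔT = +£205.4 billion, contributing k·(−c·ΔT) = (+£205.4 billion) / 0.597 ≈ +£344.1 billion.
Net ΔY = k(ΔG − c·ΔT) = (+£448.4 billion) / 0.597 ≈ +£751 billion.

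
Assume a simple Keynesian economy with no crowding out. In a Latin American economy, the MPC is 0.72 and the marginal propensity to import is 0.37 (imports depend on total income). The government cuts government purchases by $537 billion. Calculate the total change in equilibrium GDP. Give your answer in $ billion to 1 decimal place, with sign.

−$826.2 billion

Spending multiplier = 1/(1 − c + m) = 1/(1 − 0.72 + 0.37) = 1/0.65 ≈ 1.538.
ΔY = k × ΔG = (−$537 billion) / 0.65 ≈ −$826.2 billion.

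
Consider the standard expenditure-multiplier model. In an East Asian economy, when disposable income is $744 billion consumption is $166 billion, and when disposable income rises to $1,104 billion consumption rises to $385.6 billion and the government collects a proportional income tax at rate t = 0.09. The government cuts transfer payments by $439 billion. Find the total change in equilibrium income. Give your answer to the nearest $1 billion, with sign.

−$602 billion

MPC = ΔC/ΔYd = (385.6 − 166)/(1,104 − 744) = 219.6/360 = 0.61.
The transfer change shifts disposable income by −$439 billion, so first-round consumption changes by c·ΔTR = 0.61 × (−$439 billion) = −$267.79 billion.
Expenditure multiplier = 1/(1 − c(1−t)) = 1/(1 − 0.61×0.91) = 1/0.4449 ≈ 2.248.
The transfer multiplier is c × k ≈ 1.371, so ΔY = k × (c·ΔTR) = (−$267.79 billion) / 0.4449 ≈ −$602 billion.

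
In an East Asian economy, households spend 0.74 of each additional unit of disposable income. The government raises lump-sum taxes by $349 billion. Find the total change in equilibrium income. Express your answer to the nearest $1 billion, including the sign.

−$993 billion

A lump-sum tax change of +$349 billion shifts disposable income by −$349 billion; first-round consumption changes by −c × ΔT = −0.74 × (+$349 billion) = −$258.26 billion.
Expenditure multiplier = 1/(1 − MPC) = 1/(1 − 0.74) = 1/0.26 ≈ 3.846.
The tax multiplier is −c × k ≈ −2.846, so ΔY = k × (−c·ΔT) = (−$258.26 billion) / 0.26 ≈ −$993 billion.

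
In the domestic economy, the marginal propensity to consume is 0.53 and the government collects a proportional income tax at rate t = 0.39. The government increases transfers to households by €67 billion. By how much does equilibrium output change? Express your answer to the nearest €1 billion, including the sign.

The transfer change shifts disposable income by +€67 billion, so first-round consumption changes by c·ΔTR = 0.53 × (+€67 billion) = +€35.51 billion.
Expenditure multiplier = 1/(1 − c(1−t)) = 1/(1 − 0.53×0.61) = 1/0.6767 ≈ 1.478.
The transfer multiplier is c × k ≈ 0.783, so ΔY = k × (c·ΔTR) = (+€35.51 billion) / 0.6767 ≈ +€52 billion.

+€52 billion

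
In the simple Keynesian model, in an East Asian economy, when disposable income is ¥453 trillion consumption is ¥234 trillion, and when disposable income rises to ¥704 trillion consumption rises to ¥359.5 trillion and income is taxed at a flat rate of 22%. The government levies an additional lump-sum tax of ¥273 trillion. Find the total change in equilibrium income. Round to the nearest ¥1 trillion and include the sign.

−¥224 trillion

MPC = ΔC/ΔYd = (359.5 − 234)/(704 − 453) = 125.5/251 = 0.5.
A lump-sum tax change of +¥273 trillion shifts disposable income by −¥273 trillion; first-round consumption changes by −c × ΔT = −0.5 × (+¥273 trillion) = −¥136.5 trillion.
Expenditure multiplier = 1/(1 − c(1−t)) = 1/(1 − 0.5×0.78) = 1/0.61 ≈ 1.639.
The tax multiplier is −c × k ≈ −0.82, so ΔY = k × (−c·ΔT) = (−¥136.5 trillion) / 0.61 ≈ −¥224 trillion.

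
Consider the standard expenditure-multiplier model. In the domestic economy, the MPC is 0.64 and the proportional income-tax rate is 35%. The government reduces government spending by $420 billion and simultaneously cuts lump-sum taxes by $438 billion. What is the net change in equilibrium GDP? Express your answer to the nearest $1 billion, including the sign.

−$239 billion

Expenditure multiplier = 1/(1 − c(1−t)) = 1/(1 − 0.64×0.65) = 1/0.584 ≈ 1.712.
ΔG contributes k·ΔG = (−$420 billion) / 0.584 ≈ −$719.2 billion.
ΔT of −$438 billion changes first-round spending by −c·ΔT = +$280.32 billion, contributing k·(−c·ΔT) = (+$280.32 billion) / 0.584 = +$480 billion.
Net ΔY = k(ΔG − c·ΔT) = (−$139.68 billion) / 0.584 ≈ −$239 billion.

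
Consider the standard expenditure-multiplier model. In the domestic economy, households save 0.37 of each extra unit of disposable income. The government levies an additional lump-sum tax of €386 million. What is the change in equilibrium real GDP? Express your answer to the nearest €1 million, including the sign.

MPC = 1 − MPS = 1 − 0.37 = 0.63.
A lump-sum tax change of +€386 million shifts disposable income by −€386 million; first-round consumption changes by −c × ΔT = −0.63 × (+€386 million) = −€243.18 million.
Expenditure multiplier = 1/(1 − MPC) = 1/(1 − 0.63) = 1/0.37 ≈ 2.703.
The tax multiplier is −c × k ≈ −1.703, so ΔY = k × (−c·ΔT) = (−€243.18 million) / 0.37 ≈ −€657 million.

−€657 million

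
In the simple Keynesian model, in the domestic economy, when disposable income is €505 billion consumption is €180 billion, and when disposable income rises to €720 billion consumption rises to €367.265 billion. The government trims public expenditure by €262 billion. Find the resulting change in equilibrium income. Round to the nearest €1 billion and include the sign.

−€2,031 billion

MPC = ΔC/ΔYd = (367.265 − 180)/(720 − 505) = 187.265/215 = 0.871.
Government-spending multiplier = 1/(1 − MPC) = 1/(1 − 0.871) = 1/0.129 ≈ 7.752.
ΔY = k × ΔG = (−€262 billion) / 0.129 ≈ −€2,031 billion.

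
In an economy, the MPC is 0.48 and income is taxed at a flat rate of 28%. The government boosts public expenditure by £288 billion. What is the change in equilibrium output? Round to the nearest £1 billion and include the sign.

+£440 billion

Expenditure multiplier = 1/(1 − c(1−t)) = 1/(1 − 0.48×0.72) = 1/0.6544 ≈ 1.528.
ΔY = k × ΔG = (+£288 billion) / 0.6544 ≈ +£440 billion.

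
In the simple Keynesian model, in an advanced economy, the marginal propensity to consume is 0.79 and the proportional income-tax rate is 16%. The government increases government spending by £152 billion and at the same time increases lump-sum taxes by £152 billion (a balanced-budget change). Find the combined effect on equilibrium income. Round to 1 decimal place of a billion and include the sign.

+£94.9 billion

Expenditure multiplier = 1/(1 − c(1−t)) = 1/(1 − 0.79×0.84) = 1/0.3364 ≈ 2.973.
ΔG contributes k·ΔG = (+£152 billion) / 0.3364 ≈ +£451.8 billion.
ΔT of +£152 billion changes first-round spending by −c·ΔT = −£120.08 billion, contributing k·(−c·ΔT) = (−£120.08 billion) / 0.3364 ≈ −£357 billion.
Net ΔY = k(ΔG − c·ΔT) = (+£31.92 billion) / 0.3364 ≈ +£94.9 billion.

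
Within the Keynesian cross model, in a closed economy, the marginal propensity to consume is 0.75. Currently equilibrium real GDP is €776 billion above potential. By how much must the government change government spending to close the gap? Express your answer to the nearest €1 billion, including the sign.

−€194 billion

Spending multiplier = 1/(1 − MPC) = 1/(1 − 0.75) = 1/0.25 = 4.
Need ΔY = −€776 billion, so ΔG = ΔY/k = (−€776 billion) × 0.25 = −€194 billion.
The government should cut government spending by €194 billion.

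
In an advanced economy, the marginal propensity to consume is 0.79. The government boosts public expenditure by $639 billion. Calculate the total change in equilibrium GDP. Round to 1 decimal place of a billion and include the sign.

Expenditure multiplier = 1/(1 − MPC) = 1/(1 − 0.79) = 1/0.21 ≈ 4.762.
ΔY = k × ΔG = (+$639 billion) / 0.21 ≈ +$3,042.9 billion.

+$3,042.9 billion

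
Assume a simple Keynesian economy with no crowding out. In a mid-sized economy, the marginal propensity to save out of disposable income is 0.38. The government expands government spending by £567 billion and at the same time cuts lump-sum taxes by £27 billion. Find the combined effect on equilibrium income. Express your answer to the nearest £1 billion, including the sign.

+£1,536 billion

MPC = 1 − MPS = 1 − 0.38 = 0.62.
Expenditure multiplier = 1/(1 − MPC) = 1/(1 − 0.62) = 1/0.38 ≈ 2.632.
ΔG contributes k·ΔG = (+£567 billion) / 0.38 ≈ +£1,492.1 billion.
ΔT of −£27 billion changes first-round spending by −c·ΔT = +£16.74 billion, contributing k·(−c·ΔT) = (+£16.74 billion) / 0.38 ≈ +£44.1 billion.
Net ΔY = k(ΔG − c·ΔT) = (+£583.74 billion) / 0.38 ≈ +£1,536 billion.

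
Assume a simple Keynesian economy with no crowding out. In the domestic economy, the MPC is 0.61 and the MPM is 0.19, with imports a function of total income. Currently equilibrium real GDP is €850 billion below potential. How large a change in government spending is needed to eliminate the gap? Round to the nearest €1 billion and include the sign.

Spending multiplier = 1/(1 − c + m) = 1/(1 − 0.61 + 0.19) = 1/0.58 ≈ 1.724.
Need ΔY = +€850 billion, so ΔG = ΔY/k = (+€850 billion) × 0.58 = +€493 billion.
The government should increase government spending by €493 billion.

+€493 billion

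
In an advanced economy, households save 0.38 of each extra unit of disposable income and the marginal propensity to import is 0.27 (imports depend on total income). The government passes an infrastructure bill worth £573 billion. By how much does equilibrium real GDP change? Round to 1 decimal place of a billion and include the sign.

MPC = 1 − MPS = 1 − 0.38 = 0.62.
Government-spending multiplier = 1/(1 − c + m) = 1/(1 − 0.62 + 0.27) = 1/0.65 ≈ 1.538.
ΔY = k × ΔG = (+£573 billion) / 0.65 ≈ +£881.5 billion.

+£881.5 billion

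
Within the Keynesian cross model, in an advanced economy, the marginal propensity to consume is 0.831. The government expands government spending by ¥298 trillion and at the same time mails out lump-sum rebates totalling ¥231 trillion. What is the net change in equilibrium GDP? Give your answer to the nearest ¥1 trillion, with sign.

+¥2,899 trillion

Expenditure multiplier = 1/(1 − MPC) = 1/(1 − 0.831) = 1/0.169 ≈ 5.917.
ΔG contributes k·ΔG = (+¥298 trillion) / 0.169 ≈ +¥1,763.3 trillion.
ΔT of −¥231 trillion changes first-round spending by −c·ΔT = +¥191.961 trillion, contributing k·(−c·ΔT) = (+¥191.961 trillion) / 0.169 ≈ +¥1,135.9 trillion.
Net ΔY = k(ΔG − c·ΔT) = (+¥489.961 trillion) / 0.169 ≈ +¥2,899 trillion.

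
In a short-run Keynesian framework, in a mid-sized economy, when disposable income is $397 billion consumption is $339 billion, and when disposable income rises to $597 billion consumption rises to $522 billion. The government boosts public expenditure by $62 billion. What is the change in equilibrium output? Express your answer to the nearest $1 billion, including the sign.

MPC = ΔC/ΔYd = (522 − 339)/(597 − 397) = 183/200 = 0.915.
Government-spending multiplier = 1/(1 − MPC) = 1/(1 − 0.915) = 1/0.085 ≈ 11.765.
ΔY = k × ΔG = (+$62 billion) / 0.085 ≈ +$729 billion.

+$729 billion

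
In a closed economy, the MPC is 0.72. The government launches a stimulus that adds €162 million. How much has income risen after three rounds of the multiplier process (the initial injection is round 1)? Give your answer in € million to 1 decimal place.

€362.6 million

Round 1 adds ΔG = €162 million; each later round is MPC = 0.72 times the previous.
After 3 rounds: 162 + 116.64 + 83.9808 = ΔG·(1 − c^3)/(1 − c) = 162 × (1 − 0.373248)/0.28 ≈ €362.6 million.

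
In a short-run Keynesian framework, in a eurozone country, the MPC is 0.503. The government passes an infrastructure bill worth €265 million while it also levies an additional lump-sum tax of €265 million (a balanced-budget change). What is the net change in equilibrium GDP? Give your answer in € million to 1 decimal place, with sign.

+€265.0 million

Expenditure multiplier = 1/(1 − MPC) = 1/(1 − 0.503) = 1/0.497 ≈ 2.012.
ΔG contributes k·ΔG = (+€265 million) / 0.497 ≈ +€533.2 million.
ΔT of +€265 million changes first-round spending by −c·ΔT = −€133.295 million, contributing k·(−c·ΔT) = (−€133.295 million) / 0.497 ≈ −€268.2 million.
With ΔG = ΔT and no other leakages, the balanced-budget multiplier is 1, so ΔY = ΔG = +€265 million.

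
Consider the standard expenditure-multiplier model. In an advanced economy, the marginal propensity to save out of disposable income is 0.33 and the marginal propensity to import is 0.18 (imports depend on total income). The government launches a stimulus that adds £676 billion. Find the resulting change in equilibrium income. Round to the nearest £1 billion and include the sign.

MPC = 1 − MPS = 1 − 0.33 = 0.67.
Spending multiplier = 1/(1 − c + m) = 1/(1 − 0.67 + 0.18) = 1/0.51 ≈ 1.961.
ΔY = k × ΔG = (+£676 billion) / 0.51 ≈ +£1,325 billion.

+£1,325 billion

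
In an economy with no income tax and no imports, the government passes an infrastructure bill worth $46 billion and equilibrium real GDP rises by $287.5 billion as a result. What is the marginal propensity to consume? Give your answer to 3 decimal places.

Implied spending multiplier k = ΔY/ΔG = 287.5/46 = 6.25.
Since k = 1/(1 − MPC), MPC = 1 − 1/k = 1 − ΔG/ΔY = 1 − 46/287.5 = 0.840.

0.840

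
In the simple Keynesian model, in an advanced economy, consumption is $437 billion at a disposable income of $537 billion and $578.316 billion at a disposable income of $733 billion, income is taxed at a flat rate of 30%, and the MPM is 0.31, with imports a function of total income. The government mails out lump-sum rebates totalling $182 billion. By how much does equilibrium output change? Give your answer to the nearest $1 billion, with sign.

+$163 billion

MPC = ΔC/ΔYd = (578.316 − 437)/(733 − 537) = 141.316/196 = 0.721.
A lump-sum tax change of −$182 billion shifts disposable income by +$182 billion; first-round consumption changes by −c × ΔT = −0.721 × (−$182 billion) = +$131.222 billion.
Expenditure multiplier = 1/(1 − c(1−t) + m) = 1/(1 − 0.721×0.7 + 0.31) = 1/0.8053 ≈ 1.242.
The tax multiplier is −c × k ≈ −0.895, so ΔY = k × (−c·ΔT) = (+$131.222 billion) / 0.8053 ≈ +$163 billion.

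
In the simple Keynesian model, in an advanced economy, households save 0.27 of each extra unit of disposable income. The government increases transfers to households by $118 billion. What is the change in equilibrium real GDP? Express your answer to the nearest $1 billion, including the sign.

MPC = 1 − MPS = 1 − 0.27 = 0.73.
The transfer change shifts disposable income by +$118 billion, so first-round consumption changes by c·ΔTR = 0.73 × (+$118 billion) = +$86.14 billion.
Expenditure multiplier = 1/(1 − MPC) = 1/(1 − 0.73) = 1/0.27 ≈ 3.704.
The transfer multiplier is c × k ≈ 2.704, so ΔY = k × (c·ΔTR) = (+$86.14 billion) / 0.27 ≈ +$319 billion.

+$319 billion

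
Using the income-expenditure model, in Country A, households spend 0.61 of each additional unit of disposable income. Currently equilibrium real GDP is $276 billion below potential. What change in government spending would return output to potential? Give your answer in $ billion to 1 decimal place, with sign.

+$107.6 billion

Spending multiplier = 1/(1 − MPC) = 1/(1 − 0.61) = 1/0.39 ≈ 2.564.
Need ΔY = +$276 billion, so ΔG = ΔY/k = (+$276 billion) × 0.39 ≈ +$107.6 billion.
The government should increase government spending by $107.6 billion.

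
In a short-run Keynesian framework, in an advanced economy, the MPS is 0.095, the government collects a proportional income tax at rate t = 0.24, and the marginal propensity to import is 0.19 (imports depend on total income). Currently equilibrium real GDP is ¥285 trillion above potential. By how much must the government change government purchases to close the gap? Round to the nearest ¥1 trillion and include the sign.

−¥143 trillion

MPC = 1 − MPS = 1 − 0.095 = 0.905.
Spending multiplier = 1/(1 − c(1−t) + m) = 1/(1 − 0.905×0.76 + 0.19) = 1/0.5022 ≈ 1.991.
Need ΔY = −¥285 trillion, so ΔG = ΔY/k = (−¥285 trillion) × 0.5022 ≈ −¥143 trillion.
The government should cut government purchases by ¥143 trillion.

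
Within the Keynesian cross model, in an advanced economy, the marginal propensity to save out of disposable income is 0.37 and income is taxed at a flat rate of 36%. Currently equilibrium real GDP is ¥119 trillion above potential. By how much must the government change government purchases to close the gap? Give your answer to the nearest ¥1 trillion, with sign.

MPC = 1 − MPS = 1 − 0.37 = 0.63.
Spending multiplier = 1/(1 − c(1−t)) = 1/(1 − 0.63×0.64) = 1/0.5968 ≈ 1.676.
Need ΔY = −¥119 trillion, so ΔG = ΔY/k = (−¥119 trillion) × 0.5968 ≈ −¥71 trillion.
The government should cut government purchases by ¥71 trillion.

−¥71 trillion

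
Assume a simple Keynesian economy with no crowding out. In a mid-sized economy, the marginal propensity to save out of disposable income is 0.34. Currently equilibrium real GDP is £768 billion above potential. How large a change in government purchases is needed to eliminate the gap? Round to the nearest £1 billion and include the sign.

−£261 billion

MPC = 1 − MPS = 1 − 0.34 = 0.66.
Spending multiplier = 1/(1 − MPC) = 1/(1 − 0.66) = 1/0.34 ≈ 2.941.
Need ΔY = −£768 billion, so ΔG = ΔY/k = (−£768 billion) × 0.34 ≈ −£261 billion.
The government should cut government purchases by £261 billion.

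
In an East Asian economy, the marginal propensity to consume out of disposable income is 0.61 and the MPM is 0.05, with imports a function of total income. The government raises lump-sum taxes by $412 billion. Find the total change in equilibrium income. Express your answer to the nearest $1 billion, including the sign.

A lump-sum tax change of +$412 billion shifts disposable income by −$412 billion; first-round consumption changes by −c × ΔT = −0.61 × (+$412 billion) = −$251.32 billion.
Expenditure multiplier = 1/(1 − c + m) = 1/(1 − 0.61 + 0.05) = 1/0.44 ≈ 2.273.
The tax multiplier is −c × k ≈ −1.386, so ΔY = k × (−c·ΔT) = (−$251.32 billion) / 0.44 ≈ −$571 billion.

−$571 billion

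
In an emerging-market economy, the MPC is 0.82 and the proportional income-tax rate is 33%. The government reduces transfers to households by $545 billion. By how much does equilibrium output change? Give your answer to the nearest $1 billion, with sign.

−$992 billion

The transfer change shifts disposable income by −$545 billion, so first-round consumption changes by c·ΔTR = 0.82 × (−$545 billion) = −$446.9 billion.
Expenditure multiplier = 1/(1 − c(1−t)) = 1/(1 − 0.82×0.67) = 1/0.4506 ≈ 2.219.
The transfer multiplier is c × k ≈ 1.82, so ΔY = k × (c·ΔTR) = (−$446.9 billion) / 0.4506 ≈ −$992 billion.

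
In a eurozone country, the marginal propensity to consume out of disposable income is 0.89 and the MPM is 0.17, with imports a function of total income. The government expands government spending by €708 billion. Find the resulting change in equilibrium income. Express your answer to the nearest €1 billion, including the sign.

Expenditure multiplier = 1/(1 − c + m) = 1/(1 − 0.89 + 0.17) = 1/0.28 ≈ 3.571.
ΔY = k × ΔG = (+€708 billion) / 0.28 ≈ +€2,529 billion.

+€2,529 billion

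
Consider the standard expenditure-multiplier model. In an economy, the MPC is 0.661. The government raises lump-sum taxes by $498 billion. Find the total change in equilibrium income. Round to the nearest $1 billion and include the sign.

A lump-sum tax change of +$498 billion shifts disposable income by −$498 billion; first-round consumption changes by −c × ΔT = −0.661 × (+$498 billion) = −$329.178 billion.
Expenditure multiplier = 1/(1 − MPC) = 1/(1 − 0.661) = 1/0.339 ≈ 2.95.
The tax multiplier is −c × k ≈ −1.95, so ΔY = k × (−c·ΔT) = (−$329.178 billion) / 0.339 ≈ −$971 billion.

−$971 billion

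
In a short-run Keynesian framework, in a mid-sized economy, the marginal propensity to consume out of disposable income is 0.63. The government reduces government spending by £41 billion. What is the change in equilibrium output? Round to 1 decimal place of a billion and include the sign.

−£110.8 billion

Spending multiplier = 1/(1 − MPC) = 1/(1 − 0.63) = 1/0.37 ≈ 2.703.
ΔY = k × ΔG = (−£41 billion) / 0.37 ≈ −£110.8 billion.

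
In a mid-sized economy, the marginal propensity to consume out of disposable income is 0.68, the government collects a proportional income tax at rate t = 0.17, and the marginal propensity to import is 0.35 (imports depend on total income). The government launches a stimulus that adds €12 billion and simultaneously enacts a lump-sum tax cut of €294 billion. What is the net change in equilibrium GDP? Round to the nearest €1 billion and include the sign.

+€270 billion

Expenditure multiplier = 1/(1 − c(1−t) + m) = 1/(1 − 0.68×0.83 + 0.35) = 1/0.7856 ≈ 1.273.
ΔG contributes k·ΔG = (+€12 billion) / 0.7856 ≈ +€15.3 billion.
ΔT of −€294 billion changes first-round spending by −c·ΔT = +€199.92 billion, contributing k·(−c·ΔT) = (+€199.92 billion) / 0.7856 ≈ +€254.5 billion.
Net ΔY = k(ΔG − c·ΔT) = (+€211.92 billion) / 0.7856 ≈ +€270 billion.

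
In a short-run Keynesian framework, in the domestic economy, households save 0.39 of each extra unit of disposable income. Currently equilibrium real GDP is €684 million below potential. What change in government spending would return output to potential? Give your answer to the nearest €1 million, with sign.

MPC = 1 − MPS = 1 − 0.39 = 0.61.
Spending multiplier = 1/(1 − MPC) = 1/(1 − 0.61) = 1/0.39 ≈ 2.564.
Need ΔY = +€684 million, so ΔG = ΔY/k = (+€684 million) × 0.39 ≈ +€267 million.
The government should increase government spending by €267 million.

+€267 million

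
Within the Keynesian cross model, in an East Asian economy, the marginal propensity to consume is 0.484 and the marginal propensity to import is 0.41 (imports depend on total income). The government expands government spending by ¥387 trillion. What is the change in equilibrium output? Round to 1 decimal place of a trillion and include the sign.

Government-spending multiplier = 1/(1 − c + m) = 1/(1 − 0.484 + 0.41) = 1/0.926 ≈ 1.08.
ΔY = k × ΔG = (+¥387 trillion) / 0.926 ≈ +¥417.9 trillion.

+¥417.9 trillion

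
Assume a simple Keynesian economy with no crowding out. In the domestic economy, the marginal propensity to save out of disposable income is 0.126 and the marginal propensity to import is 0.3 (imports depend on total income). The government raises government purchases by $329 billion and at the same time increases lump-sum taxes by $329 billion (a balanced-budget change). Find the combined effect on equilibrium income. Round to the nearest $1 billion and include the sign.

+$97 billion

MPC = 1 − MPS = 1 − 0.126 = 0.874.
Expenditure multiplier = 1/(1 − c + m) = 1/(1 − 0.874 + 0.3) = 1/0.426 ≈ 2.347.
ΔG contributes k·ΔG = (+$329 billion) / 0.426 ≈ +$772.3 billion.
ΔT of +$329 billion changes first-round spending by −c·ΔT = −$287.546 billion, contributing k·(−c·ΔT) = (−$287.546 billion) / 0.426 ≈ −$675 billion.
Net ΔY = k(ΔG − c·ΔT) = (+$41.454 billion) / 0.426 ≈ +$97 billion.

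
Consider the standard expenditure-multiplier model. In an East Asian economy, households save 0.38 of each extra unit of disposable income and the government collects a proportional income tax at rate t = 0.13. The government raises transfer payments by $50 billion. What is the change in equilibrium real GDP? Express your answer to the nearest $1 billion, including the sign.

MPC = 1 − MPS = 1 − 0.38 = 0.62.
The transfer change shifts disposable income by +$50 billion, so first-round consumption changes by c·ΔTR = 0.62 × (+$50 billion) = +$31 billion.
Expenditure multiplier = 1/(1 − c(1−t)) = 1/(1 − 0.62×0.87) = 1/0.4606 ≈ 2.171.
The transfer multiplier is c × k ≈ 1.346, so ΔY = k × (c·ΔTR) = (+$31 billion) / 0.4606 ≈ +$67 billion.

+$67 billion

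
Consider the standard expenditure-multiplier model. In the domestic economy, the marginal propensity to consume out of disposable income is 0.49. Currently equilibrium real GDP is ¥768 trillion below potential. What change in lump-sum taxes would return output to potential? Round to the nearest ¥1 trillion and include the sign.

−¥799 trillion

Spending multiplier = 1/(1 − MPC) = 1/(1 − 0.49) = 1/0.51 ≈ 1.961.
Tax multiplier = −c·k = −0.49/0.51 ≈ −0.961. Need ΔY = +¥768 trillion, so ΔT = ΔY/(−c·k) = −(+¥768 trillion) × 0.51 / 0.49 ≈ −¥799 trillion.
The government should cut lump-sum taxes by ¥799 trillion.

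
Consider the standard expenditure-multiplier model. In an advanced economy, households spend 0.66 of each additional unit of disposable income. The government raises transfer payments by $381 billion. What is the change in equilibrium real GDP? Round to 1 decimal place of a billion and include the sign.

+$739.6 billion

The transfer change shifts disposable income by +$381 billion, so first-round consumption changes by c·ΔTR = 0.66 × (+$381 billion) = +$251.46 billion.
Expenditure multiplier = 1/(1 − MPC) = 1/(1 − 0.66) = 1/0.34 ≈ 2.941.
The transfer multiplier is c × k ≈ 1.941, so ΔY = k × (c·ΔTR) = (+$251.46 billion) / 0.34 ≈ +$739.6 billion.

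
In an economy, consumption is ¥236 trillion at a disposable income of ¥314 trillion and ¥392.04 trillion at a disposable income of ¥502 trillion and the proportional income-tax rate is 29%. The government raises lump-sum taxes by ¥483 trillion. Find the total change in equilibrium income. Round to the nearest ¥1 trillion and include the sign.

−¥976 trillion

MPC = ΔC/ΔYd = (392.04 − 236)/(502 − 314) = 156.04/188 = 0.83.
A lump-sum tax change of +¥483 trillion shifts disposable income by −¥483 trillion; first-round consumption changes by −c × ΔT = −0.83 × (+¥483 trillion) = −¥400.89 trillion.
Expenditure multiplier = 1/(1 − c(1−t)) = 1/(1 − 0.83×0.71) = 1/0.4107 ≈ 2.435.
The tax multiplier is −c × k ≈ −2.021, so ΔY = k × (−c·ΔT) = (−¥400.89 trillion) / 0.4107 ≈ −¥976 trillion.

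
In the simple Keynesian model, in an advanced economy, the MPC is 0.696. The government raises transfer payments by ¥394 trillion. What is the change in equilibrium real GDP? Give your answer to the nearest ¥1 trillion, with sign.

The transfer change shifts disposable income by +¥394 trillion, so first-round consumption changes by c·ΔTR = 0.696 × (+¥394 trillion) = +¥274.224 trillion.
Expenditure multiplier = 1/(1 − MPC) = 1/(1 − 0.696) = 1/0.304 ≈ 3.289.
The transfer multiplier is c × k ≈ 2.289, so ΔY = k × (c·ΔTR) = (+¥274.224 trillion) / 0.304 ≈ +¥902 trillion.

+¥902 trillion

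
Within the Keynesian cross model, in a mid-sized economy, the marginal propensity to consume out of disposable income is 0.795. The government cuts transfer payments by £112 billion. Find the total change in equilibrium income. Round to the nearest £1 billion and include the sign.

−£434 billion

The transfer change shifts disposable income by −£112 billion, so first-round consumption changes by c·ΔTR = 0.795 × (−£112 billion) = −£89.04 billion.
Expenditure multiplier = 1/(1 − MPC) = 1/(1 − 0.795) = 1/0.205 ≈ 4.878.
The transfer multiplier is c × k ≈ 3.878, so ΔY = k × (c·ΔTR) = (−£89.04 billion) / 0.205 ≈ −£434 billion.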